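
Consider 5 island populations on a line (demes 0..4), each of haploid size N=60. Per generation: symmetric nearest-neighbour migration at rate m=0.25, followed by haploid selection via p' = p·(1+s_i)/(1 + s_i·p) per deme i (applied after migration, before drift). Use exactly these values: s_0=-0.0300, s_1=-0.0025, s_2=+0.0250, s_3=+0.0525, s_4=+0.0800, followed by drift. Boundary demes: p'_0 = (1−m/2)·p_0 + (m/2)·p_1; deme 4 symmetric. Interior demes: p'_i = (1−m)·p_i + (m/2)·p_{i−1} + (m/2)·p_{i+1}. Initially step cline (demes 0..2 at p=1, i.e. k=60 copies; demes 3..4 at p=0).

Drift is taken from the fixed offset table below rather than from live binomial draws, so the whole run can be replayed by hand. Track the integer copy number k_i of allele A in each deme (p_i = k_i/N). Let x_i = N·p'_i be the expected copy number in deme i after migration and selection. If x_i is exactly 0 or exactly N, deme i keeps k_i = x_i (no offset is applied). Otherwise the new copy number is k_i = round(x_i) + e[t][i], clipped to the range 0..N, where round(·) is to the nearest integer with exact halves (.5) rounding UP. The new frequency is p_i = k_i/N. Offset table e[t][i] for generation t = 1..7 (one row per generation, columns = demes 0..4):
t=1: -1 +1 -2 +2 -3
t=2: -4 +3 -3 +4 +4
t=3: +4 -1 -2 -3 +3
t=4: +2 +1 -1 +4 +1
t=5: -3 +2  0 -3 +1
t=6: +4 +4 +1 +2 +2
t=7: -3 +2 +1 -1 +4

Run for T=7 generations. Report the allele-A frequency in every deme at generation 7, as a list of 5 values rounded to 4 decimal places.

[0.9500, 0.9667, 0.7167, 0.4500, 0.4333]

t=0: k=[60 60 60 0 0]
t=1: x=[60.0000 60.0000 52.6606 7.8423 0.0000] k=[60 60 51 10 0]
t=2: x=[60.0000 58.8722 47.2497 14.4283 1.3478] k=[60 60 44 18 5]
t=3: x=[60.0000 57.9952 43.0519 20.3066 7.0924] k=[60 57 41 17 10]
t=4: x=[59.6135 55.3643 40.3279 19.7978 11.5771] k=[60 56 39 24 13]
t=5: x=[59.4847 54.3622 39.5839 25.2451 15.2330] k=[56 56 40 22 16]
t=6: x=[55.8848 53.9865 40.0799 24.2354 17.6948] k=[60 58 41 26 20]
t=7: x=[59.7423 56.1159 41.5668 27.8872 21.8067] k=[57 58 43 27 26]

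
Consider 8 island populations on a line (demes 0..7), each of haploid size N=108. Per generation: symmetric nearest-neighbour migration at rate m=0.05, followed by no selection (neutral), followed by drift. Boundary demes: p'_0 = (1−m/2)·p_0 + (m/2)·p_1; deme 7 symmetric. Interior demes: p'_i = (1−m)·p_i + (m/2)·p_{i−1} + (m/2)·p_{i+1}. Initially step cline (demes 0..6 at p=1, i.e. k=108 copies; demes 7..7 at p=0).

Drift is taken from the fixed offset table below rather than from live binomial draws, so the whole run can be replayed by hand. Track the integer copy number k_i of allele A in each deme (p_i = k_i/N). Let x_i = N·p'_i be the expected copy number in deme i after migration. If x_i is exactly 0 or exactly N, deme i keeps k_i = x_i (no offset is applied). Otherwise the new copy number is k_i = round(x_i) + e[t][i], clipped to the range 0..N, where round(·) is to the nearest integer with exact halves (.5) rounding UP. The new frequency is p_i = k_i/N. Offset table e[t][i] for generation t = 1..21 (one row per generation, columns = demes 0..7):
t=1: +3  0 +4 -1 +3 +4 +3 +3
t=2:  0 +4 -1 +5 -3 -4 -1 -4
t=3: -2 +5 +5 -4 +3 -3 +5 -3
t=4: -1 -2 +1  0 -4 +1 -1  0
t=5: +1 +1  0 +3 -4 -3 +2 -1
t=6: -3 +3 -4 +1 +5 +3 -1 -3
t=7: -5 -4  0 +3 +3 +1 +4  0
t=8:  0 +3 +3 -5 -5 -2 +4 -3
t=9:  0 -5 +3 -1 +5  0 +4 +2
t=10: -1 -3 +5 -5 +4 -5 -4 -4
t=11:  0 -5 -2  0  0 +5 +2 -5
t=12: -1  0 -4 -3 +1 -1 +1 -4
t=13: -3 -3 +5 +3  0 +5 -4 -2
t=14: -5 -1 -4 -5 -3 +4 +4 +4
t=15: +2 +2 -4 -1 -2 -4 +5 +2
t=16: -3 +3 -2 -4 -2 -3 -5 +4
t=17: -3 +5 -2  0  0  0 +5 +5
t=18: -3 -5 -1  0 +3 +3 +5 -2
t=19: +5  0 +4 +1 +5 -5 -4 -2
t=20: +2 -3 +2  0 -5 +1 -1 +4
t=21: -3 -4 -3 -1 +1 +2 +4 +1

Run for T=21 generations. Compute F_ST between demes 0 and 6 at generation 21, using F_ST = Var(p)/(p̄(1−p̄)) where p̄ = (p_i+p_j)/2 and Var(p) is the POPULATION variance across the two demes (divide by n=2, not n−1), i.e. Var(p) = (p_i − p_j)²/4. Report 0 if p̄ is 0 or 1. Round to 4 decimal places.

0.0110

t=0: k=[108 108 108 108 108 108 108 0]
t=1: x=[108.0000 108.0000 108.0000 108.0000 108.0000 108.0000 105.3000 2.7000] k=[108 108 108 108 108 108 108 6]
t=2: x=[108.0000 108.0000 108.0000 108.0000 108.0000 108.0000 105.4500 8.5500] k=[108 108 108 108 108 108 104 5]
t=3: x=[108.0000 108.0000 108.0000 108.0000 108.0000 107.9000 101.6250 7.4750] k=[108 108 108 108 108 105 107 4]
t=4: x=[108.0000 108.0000 108.0000 108.0000 107.9250 105.1250 104.3750 6.5750] k=[108 108 108 108 104 106 103 7]
t=5: x=[108.0000 108.0000 108.0000 107.9000 104.1500 105.8750 100.6750 9.4000] k=[108 108 108 108 100 103 103 8]
t=6: x=[108.0000 108.0000 108.0000 107.8000 100.2750 102.9250 100.6250 10.3750] k=[108 108 108 108 105 106 100 7]
t=7: x=[108.0000 108.0000 108.0000 107.9250 105.1000 105.8250 97.8250 9.3250] k=[108 108 108 108 108 107 102 9]
t=8: x=[108.0000 108.0000 108.0000 108.0000 107.9750 106.9000 99.8000 11.3250] k=[108 108 108 108 103 105 104 8]
t=9: x=[108.0000 108.0000 108.0000 107.8750 103.1750 104.9250 101.6250 10.4000] k=[108 108 108 107 108 105 106 12]
t=10: x=[108.0000 108.0000 107.9750 107.0500 107.9000 105.1000 103.6250 14.3500] k=[108 108 108 102 108 100 100 10]
t=11: x=[108.0000 108.0000 107.8500 102.3000 107.6500 100.2000 97.7500 12.2500] k=[108 108 106 102 108 105 100 7]
t=12: x=[108.0000 107.9500 105.9500 102.2500 107.7750 104.9500 97.8000 9.3250] k=[108 108 102 99 108 104 99 5]
t=13: x=[108.0000 107.8500 102.0750 99.3000 107.6750 103.9750 96.7750 7.3500] k=[108 105 107 102 108 108 93 5]
t=14: x=[107.9250 105.1250 106.8250 102.2750 107.8500 107.6250 91.1750 7.2000] k=[103 104 103 97 105 108 95 11]
t=15: x=[103.0250 103.9500 102.8750 97.3500 104.8750 107.6000 93.2250 13.1000] k=[105 106 99 96 103 104 98 15]
t=16: x=[105.0250 105.8000 99.1000 96.2500 102.8500 103.8250 96.0750 17.0750] k=[102 108 97 92 101 101 91 21]
t=17: x=[102.1500 107.5750 97.1500 92.3500 100.7750 100.7500 89.5000 22.7500] k=[99 108 95 92 101 101 95 28]
t=18: x=[99.2250 107.4500 95.2500 92.3000 100.7750 100.8500 93.4750 29.6750] k=[96 102 94 92 104 104 98 28]
t=19: x=[96.1500 101.6500 94.1500 92.3500 103.7000 103.8500 96.4000 29.7500] k=[101 102 98 93 108 99 92 28]
t=20: x=[101.0250 101.8750 97.9750 93.5000 107.4000 99.0500 90.5750 29.6000] k=[103 99 100 94 102 100 90 34]
t=21: x=[102.9000 99.1250 99.8250 94.3500 101.7500 99.8000 88.8500 35.4000] k=[100 95 97 93 103 102 93 36]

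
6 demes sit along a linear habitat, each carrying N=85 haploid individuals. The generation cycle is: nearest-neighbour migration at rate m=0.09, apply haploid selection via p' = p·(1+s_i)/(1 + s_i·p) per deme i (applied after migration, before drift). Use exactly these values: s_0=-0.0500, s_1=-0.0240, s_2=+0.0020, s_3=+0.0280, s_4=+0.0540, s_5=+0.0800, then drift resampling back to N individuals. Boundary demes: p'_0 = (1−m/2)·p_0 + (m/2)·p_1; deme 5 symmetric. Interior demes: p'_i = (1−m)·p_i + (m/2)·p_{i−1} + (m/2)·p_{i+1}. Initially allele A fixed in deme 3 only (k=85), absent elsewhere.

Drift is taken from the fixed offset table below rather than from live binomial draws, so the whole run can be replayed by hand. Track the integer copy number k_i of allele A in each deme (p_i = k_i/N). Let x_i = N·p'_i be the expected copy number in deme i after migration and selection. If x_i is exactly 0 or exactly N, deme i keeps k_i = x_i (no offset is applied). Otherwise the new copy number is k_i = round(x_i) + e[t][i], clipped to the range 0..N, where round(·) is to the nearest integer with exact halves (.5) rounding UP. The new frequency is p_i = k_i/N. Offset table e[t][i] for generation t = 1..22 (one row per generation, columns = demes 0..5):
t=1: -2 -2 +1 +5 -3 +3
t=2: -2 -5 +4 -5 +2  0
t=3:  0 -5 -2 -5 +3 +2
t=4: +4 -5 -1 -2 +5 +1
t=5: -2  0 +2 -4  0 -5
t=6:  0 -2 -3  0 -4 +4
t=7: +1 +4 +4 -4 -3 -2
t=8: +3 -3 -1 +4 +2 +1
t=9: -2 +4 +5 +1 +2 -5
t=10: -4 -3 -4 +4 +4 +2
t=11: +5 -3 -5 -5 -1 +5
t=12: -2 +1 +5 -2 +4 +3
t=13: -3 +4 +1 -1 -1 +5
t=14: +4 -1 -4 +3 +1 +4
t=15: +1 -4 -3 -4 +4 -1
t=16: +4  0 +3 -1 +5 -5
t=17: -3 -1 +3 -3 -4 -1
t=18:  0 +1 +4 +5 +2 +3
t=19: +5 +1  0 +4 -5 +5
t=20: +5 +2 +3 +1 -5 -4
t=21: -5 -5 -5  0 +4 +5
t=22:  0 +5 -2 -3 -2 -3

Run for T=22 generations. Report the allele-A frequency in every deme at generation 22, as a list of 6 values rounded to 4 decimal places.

[0.0941, 0.1529, 0.2471, 0.4353, 0.4471, 0.4824]

t=0: k=[0 0 0 85 0 0]
t=1: x=[0.0000 0.0000 3.8323 77.5401 4.0218 0.0000] k=[0 0 5 83 1 0]
t=2: x=[0.0000 0.2196 8.3000 76.0241 4.8814 0.0486] k=[0 0 12 71 7 0]
t=3: x=[0.0000 0.5271 14.1385 65.8774 10.0206 0.3401] k=[0 0 12 61 13 2]
t=4: x=[0.0000 0.5271 13.6879 57.1545 15.3142 2.6883] k=[0 0 13 55 20 4]
t=5: x=[0.0000 0.5711 14.3288 52.0936 21.6937 5.0751] k=[0 1 16 48 22 0]
t=6: x=[0.0428 1.5916 16.7919 45.9735 23.0529 1.0682] k=[0 0 14 46 19 5]
t=7: x=[0.0000 0.6150 14.8345 43.9314 20.3889 6.0484] k=[0 5 19 40 17 4]
t=8: x=[0.2138 5.2833 19.3448 38.6011 18.1906 4.9305] k=[3 2 18 43 20 6]
t=9: x=[2.8121 2.7007 18.4338 41.4262 21.2316 7.1160] k=[1 7 23 42 23 2]
t=10: x=[1.2074 7.2865 23.1687 40.8756 23.8007 3.1718] k=[0 4 19 45 28 5]
t=11: x=[0.1710 4.3927 19.5250 43.6516 28.7214 6.4810] k=[5 1 15 39 28 11]
t=12: x=[4.5920 1.7675 15.4753 38.0044 28.7214 12.5670] k=[3 3 20 36 33 16]
t=13: x=[2.8550 3.6786 19.9855 35.7156 33.4305 17.8249] k=[0 8 21 35 32 23]
t=14: x=[0.3421 8.0463 21.0767 34.8011 32.7826 24.7326] k=[4 7 17 38 34 29]
t=15: x=[3.9378 7.1542 17.5228 37.4526 35.0329 30.7181] k=[5 3 15 33 39 30]
t=16: x=[4.6780 3.5465 15.2950 33.0159 39.4344 31.9239] k=[9 4 18 32 44 27]
t=17: x=[8.3795 4.7450 18.0284 32.4623 43.8122 29.2226] k=[5 4 21 29 40 28]
t=18: x=[4.7210 4.7009 20.6262 29.6661 40.0770 30.0169] k=[5 6 25 35 42 33]
t=19: x=[4.8070 6.6594 24.6299 35.4343 42.3973 34.9777] k=[10 8 25 39 37 40]
t=20: x=[9.4697 8.6641 24.9002 38.8618 38.3287 41.4972] k=[14 11 28 40 33 37]
t=21: x=[13.2801 11.6536 27.8124 39.7288 34.5681 38.4337] k=[8 7 23 40 39 43]
t=22: x=[7.5928 7.5953 23.0786 39.7739 40.3380 44.4540] k=[8 13 21 37 38 41]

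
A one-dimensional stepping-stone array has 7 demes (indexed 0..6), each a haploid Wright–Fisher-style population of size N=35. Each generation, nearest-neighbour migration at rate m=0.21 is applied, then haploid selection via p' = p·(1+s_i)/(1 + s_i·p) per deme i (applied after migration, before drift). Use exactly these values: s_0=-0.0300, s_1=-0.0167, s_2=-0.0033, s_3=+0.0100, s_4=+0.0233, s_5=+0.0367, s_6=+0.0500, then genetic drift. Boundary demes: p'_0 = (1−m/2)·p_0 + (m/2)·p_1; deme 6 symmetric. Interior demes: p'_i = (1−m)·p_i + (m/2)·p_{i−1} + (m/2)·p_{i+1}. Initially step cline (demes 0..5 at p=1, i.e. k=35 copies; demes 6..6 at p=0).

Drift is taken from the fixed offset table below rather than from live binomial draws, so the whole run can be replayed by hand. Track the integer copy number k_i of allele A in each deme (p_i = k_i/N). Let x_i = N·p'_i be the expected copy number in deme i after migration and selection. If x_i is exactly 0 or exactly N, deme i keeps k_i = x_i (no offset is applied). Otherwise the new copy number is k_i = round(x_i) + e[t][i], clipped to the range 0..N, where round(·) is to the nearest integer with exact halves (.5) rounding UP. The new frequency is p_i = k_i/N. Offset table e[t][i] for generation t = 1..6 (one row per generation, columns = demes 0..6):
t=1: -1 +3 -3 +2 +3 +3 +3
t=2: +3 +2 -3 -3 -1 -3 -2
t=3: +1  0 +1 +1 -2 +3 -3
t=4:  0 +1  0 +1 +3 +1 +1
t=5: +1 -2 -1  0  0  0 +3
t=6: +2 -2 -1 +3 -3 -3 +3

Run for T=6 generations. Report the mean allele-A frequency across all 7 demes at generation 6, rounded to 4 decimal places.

0.8857

t=0: k=[35 35 35 35 35 35 0]
t=1: x=[35.0000 35.0000 35.0000 35.0000 35.0000 31.4419 3.8386] k=[35 35 35 35 35 34 7]
t=2: x=[35.0000 35.0000 35.0000 35.0000 34.8974 31.3884 10.1837] k=[35 35 35 35 34 28 8]
t=3: x=[35.0000 35.0000 35.0000 34.8960 33.5082 26.7592 10.4542] k=[35 35 35 35 32 30 7]
t=4: x=[35.0000 35.0000 35.0000 34.6881 32.1656 27.9990 9.7546] k=[35 35 35 35 35 29 11]
t=5: x=[35.0000 35.0000 35.0000 35.0000 34.3841 27.9452 13.2898] k=[35 35 35 35 34 28 16]
t=6: x=[35.0000 35.0000 35.0000 34.8960 33.5082 27.5829 17.6869] k=[35 35 35 35 31 25 21]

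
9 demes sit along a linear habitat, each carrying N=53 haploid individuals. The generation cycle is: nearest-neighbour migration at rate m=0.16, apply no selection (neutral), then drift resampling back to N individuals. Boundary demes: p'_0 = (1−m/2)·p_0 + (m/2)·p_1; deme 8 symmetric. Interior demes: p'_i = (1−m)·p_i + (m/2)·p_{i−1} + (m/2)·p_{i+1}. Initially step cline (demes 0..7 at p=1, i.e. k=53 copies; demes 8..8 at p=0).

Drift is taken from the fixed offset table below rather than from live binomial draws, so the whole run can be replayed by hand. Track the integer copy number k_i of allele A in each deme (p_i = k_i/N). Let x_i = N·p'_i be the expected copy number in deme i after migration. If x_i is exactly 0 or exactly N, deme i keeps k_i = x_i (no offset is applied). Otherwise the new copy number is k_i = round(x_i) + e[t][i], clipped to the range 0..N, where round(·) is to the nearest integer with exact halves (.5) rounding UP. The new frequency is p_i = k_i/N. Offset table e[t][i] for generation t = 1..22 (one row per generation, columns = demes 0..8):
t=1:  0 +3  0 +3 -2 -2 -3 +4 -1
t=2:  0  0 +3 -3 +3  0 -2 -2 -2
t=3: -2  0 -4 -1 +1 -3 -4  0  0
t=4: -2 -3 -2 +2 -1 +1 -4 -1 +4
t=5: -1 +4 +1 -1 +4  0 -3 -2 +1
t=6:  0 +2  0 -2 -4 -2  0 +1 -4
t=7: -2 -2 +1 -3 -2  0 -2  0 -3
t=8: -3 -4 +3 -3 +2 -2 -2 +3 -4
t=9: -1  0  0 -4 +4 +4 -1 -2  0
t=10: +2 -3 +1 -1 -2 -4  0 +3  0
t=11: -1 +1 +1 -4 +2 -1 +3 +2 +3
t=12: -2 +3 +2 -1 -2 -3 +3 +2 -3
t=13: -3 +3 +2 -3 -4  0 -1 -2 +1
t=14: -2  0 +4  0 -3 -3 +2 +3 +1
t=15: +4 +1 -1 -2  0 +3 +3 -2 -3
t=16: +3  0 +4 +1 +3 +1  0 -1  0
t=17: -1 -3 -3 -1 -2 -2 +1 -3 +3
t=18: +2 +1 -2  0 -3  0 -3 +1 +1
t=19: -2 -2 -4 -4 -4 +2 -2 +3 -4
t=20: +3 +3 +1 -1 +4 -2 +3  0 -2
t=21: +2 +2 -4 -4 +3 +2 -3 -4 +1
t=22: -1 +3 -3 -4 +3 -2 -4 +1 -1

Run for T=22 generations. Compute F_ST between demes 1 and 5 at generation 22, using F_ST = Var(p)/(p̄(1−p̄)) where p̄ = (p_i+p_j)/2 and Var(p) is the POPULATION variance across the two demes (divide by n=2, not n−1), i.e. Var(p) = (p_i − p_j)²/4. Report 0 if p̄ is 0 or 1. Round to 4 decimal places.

0.1398

t=0: k=[53 53 53 53 53 53 53 53 0]
t=1: x=[53.0000 53.0000 53.0000 53.0000 53.0000 53.0000 53.0000 48.7600 4.2400] k=[53 53 53 53 53 53 53 53 3]
t=2: x=[53.0000 53.0000 53.0000 53.0000 53.0000 53.0000 53.0000 49.0000 7.0000] k=[53 53 53 53 53 53 53 47 5]
t=3: x=[53.0000 53.0000 53.0000 53.0000 53.0000 53.0000 52.5200 44.1200 8.3600] k=[53 53 53 53 53 53 49 44 8]
t=4: x=[53.0000 53.0000 53.0000 53.0000 53.0000 52.6800 48.9200 41.5200 10.8800] k=[53 53 53 53 53 53 45 41 15]
t=5: x=[53.0000 53.0000 53.0000 53.0000 53.0000 52.3600 45.3200 39.2400 17.0800] k=[53 53 53 53 53 52 42 37 18]
t=6: x=[53.0000 53.0000 53.0000 53.0000 52.9200 51.2800 42.4000 35.8800 19.5200] k=[53 53 53 53 49 49 42 37 16]
t=7: x=[53.0000 53.0000 53.0000 52.6800 49.3200 48.4400 42.1600 35.7200 17.6800] k=[53 53 53 50 47 48 40 36 15]
t=8: x=[53.0000 53.0000 52.7600 50.0000 47.3200 47.2800 40.3200 34.6400 16.6800] k=[53 53 53 47 49 45 38 38 13]
t=9: x=[53.0000 53.0000 52.5200 47.6400 48.5200 44.7600 38.5600 36.0000 15.0000] k=[53 53 53 44 53 49 38 34 15]
t=10: x=[53.0000 53.0000 52.2800 45.4400 51.9600 48.4400 38.5600 32.8000 16.5200] k=[53 53 53 44 50 44 39 36 17]
t=11: x=[53.0000 53.0000 52.2800 45.2000 49.0400 44.0800 39.1600 34.7200 18.5200] k=[53 53 53 41 51 43 42 37 22]
t=12: x=[53.0000 53.0000 52.0400 42.7600 49.5600 43.5600 41.6800 36.2000 23.2000] k=[53 53 53 42 48 41 45 38 20]
t=13: x=[53.0000 53.0000 52.1200 43.3600 46.9600 41.8800 44.1200 37.1200 21.4400] k=[53 53 53 40 43 42 43 35 22]
t=14: x=[53.0000 53.0000 51.9600 41.2800 42.6800 42.1600 42.2800 34.6000 23.0400] k=[53 53 53 41 40 39 44 38 24]
t=15: x=[53.0000 53.0000 52.0400 41.8800 40.0000 39.4800 43.1200 37.3600 25.1200] k=[53 53 51 40 40 42 46 35 22]
t=16: x=[53.0000 52.8400 50.2800 40.8800 40.1600 42.1600 44.8000 34.8400 23.0400] k=[53 53 53 42 43 43 45 34 23]
t=17: x=[53.0000 53.0000 52.1200 42.9600 42.9200 43.1600 43.9600 34.0000 23.8800] k=[53 53 49 42 41 41 45 31 27]
t=18: x=[53.0000 52.6800 48.7600 42.4800 41.0800 41.3200 43.5600 31.8000 27.3200] k=[53 53 47 42 38 41 41 33 28]
t=19: x=[53.0000 52.5200 47.0800 42.0800 38.5600 40.7600 40.3600 33.2400 28.4000] k=[53 51 43 38 35 43 38 36 24]
t=20: x=[52.8400 50.5200 43.2400 38.1600 35.8800 41.9600 38.2400 35.2000 24.9600] k=[53 53 44 37 40 40 41 35 23]
t=21: x=[53.0000 52.2800 44.1600 37.8000 39.7600 40.0800 40.4400 34.5200 23.9600] k=[53 53 40 34 43 42 37 31 25]
t=22: x=[53.0000 51.9600 40.5600 35.2000 42.2000 41.6800 36.9200 31.0000 25.4800] k=[53 53 38 31 45 40 33 32 24]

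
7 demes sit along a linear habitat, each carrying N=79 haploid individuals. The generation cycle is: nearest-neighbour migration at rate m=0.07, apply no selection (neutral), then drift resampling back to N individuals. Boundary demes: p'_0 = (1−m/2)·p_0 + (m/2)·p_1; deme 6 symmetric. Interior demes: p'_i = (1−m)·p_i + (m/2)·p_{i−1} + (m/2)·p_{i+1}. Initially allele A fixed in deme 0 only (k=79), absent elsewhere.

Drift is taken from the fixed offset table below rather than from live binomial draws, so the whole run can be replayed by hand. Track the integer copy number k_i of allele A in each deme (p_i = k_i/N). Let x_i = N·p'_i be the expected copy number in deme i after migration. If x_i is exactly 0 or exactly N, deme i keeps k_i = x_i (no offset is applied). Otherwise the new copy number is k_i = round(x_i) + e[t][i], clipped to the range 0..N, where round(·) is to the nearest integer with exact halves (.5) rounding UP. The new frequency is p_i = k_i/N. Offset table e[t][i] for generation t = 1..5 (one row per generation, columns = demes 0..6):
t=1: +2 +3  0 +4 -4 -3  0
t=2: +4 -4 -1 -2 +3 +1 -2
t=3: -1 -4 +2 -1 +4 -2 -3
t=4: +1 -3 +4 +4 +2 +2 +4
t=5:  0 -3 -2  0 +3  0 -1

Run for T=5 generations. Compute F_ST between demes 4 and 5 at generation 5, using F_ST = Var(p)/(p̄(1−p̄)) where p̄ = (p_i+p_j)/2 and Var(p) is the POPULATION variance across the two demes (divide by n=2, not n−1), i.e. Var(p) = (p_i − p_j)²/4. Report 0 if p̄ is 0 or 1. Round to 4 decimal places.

0.0194

t=0: k=[79 0 0 0 0 0 0]
t=1: x=[76.2350 2.7650 0.0000 0.0000 0.0000 0.0000 0.0000] k=[78 6 0 0 0 0 0]
t=2: x=[75.4800 8.3100 0.2100 0.0000 0.0000 0.0000 0.0000] k=[79 4 0 0 0 0 0]
t=3: x=[76.3750 6.4850 0.1400 0.0000 0.0000 0.0000 0.0000] k=[75 2 2 0 0 0 0]
t=4: x=[72.4450 4.5550 1.9300 0.0700 0.0000 0.0000 0.0000] k=[73 2 6 4 0 0 0]
t=5: x=[70.5150 4.6250 5.7900 3.9300 0.1400 0.0000 0.0000] k=[71 2 4 4 3 0 0]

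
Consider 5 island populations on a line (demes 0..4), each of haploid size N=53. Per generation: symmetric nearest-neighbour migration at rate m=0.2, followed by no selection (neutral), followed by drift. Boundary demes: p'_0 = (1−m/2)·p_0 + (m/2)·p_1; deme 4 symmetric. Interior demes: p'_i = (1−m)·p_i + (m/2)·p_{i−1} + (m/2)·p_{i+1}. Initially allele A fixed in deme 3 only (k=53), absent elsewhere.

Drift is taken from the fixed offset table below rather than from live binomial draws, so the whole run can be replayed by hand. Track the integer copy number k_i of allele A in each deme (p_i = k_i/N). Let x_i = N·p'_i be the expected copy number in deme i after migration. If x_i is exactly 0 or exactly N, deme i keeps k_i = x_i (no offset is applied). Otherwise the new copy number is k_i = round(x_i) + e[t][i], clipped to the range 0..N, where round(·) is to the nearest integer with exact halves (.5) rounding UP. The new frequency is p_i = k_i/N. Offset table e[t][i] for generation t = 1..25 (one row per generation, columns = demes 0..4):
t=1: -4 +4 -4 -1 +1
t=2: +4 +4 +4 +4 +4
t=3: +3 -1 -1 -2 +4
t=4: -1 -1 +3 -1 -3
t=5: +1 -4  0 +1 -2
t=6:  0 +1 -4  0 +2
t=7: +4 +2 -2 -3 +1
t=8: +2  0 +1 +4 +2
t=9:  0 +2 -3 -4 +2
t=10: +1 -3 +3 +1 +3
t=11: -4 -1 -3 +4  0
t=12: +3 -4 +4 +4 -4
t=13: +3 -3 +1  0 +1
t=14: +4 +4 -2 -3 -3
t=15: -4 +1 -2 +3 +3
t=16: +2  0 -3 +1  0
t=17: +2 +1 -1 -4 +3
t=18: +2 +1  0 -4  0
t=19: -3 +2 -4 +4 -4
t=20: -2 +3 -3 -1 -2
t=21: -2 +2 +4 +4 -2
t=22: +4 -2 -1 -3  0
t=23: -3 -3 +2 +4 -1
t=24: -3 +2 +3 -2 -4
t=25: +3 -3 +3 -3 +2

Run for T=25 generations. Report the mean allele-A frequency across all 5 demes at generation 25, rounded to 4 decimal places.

0.2604

t=0: k=[0 0 0 53 0]
t=1: x=[0.0000 0.0000 5.3000 42.4000 5.3000] k=[0 0 1 41 6]
t=2: x=[0.0000 0.1000 4.9000 33.5000 9.5000] k=[0 4 9 38 14]
t=3: x=[0.4000 4.1000 11.4000 32.7000 16.4000] k=[3 3 10 31 20]
t=4: x=[3.0000 3.7000 11.4000 27.8000 21.1000] k=[2 3 14 27 18]
t=5: x=[2.1000 4.0000 14.2000 24.8000 18.9000] k=[3 0 14 26 17]
t=6: x=[2.7000 1.7000 13.8000 23.9000 17.9000] k=[3 3 10 24 20]
t=7: x=[3.0000 3.7000 10.7000 22.2000 20.4000] k=[7 6 9 19 21]
t=8: x=[6.9000 6.4000 9.7000 18.2000 20.8000] k=[9 6 11 22 23]
t=9: x=[8.7000 6.8000 11.6000 21.0000 22.9000] k=[9 9 9 17 25]
t=10: x=[9.0000 9.0000 9.8000 17.0000 24.2000] k=[10 6 13 18 27]
t=11: x=[9.6000 7.1000 12.8000 18.4000 26.1000] k=[6 6 10 22 26]
t=12: x=[6.0000 6.4000 10.8000 21.2000 25.6000] k=[9 2 15 25 22]
t=13: x=[8.3000 4.0000 14.7000 23.7000 22.3000] k=[11 1 16 24 23]
t=14: x=[10.0000 3.5000 15.3000 23.1000 23.1000] k=[14 8 13 20 20]
t=15: x=[13.4000 9.1000 13.2000 19.3000 20.0000] k=[9 10 11 22 23]
t=16: x=[9.1000 10.0000 12.0000 21.0000 22.9000] k=[11 10 9 22 23]
t=17: x=[10.9000 10.0000 10.4000 20.8000 22.9000] k=[13 11 9 17 26]
t=18: x=[12.8000 11.0000 10.0000 17.1000 25.1000] k=[15 12 10 13 25]
t=19: x=[14.7000 12.1000 10.5000 13.9000 23.8000] k=[12 14 7 18 20]
t=20: x=[12.2000 13.1000 8.8000 17.1000 19.8000] k=[10 16 6 16 18]
t=21: x=[10.6000 14.4000 8.0000 15.2000 17.8000] k=[9 16 12 19 16]
t=22: x=[9.7000 14.9000 13.1000 18.0000 16.3000] k=[14 13 12 15 16]
t=23: x=[13.9000 13.0000 12.4000 14.8000 15.9000] k=[11 10 14 19 15]
t=24: x=[10.9000 10.5000 14.1000 18.1000 15.4000] k=[8 13 17 16 11]
t=25: x=[8.5000 12.9000 16.5000 15.6000 11.5000] k=[12 10 20 13 14]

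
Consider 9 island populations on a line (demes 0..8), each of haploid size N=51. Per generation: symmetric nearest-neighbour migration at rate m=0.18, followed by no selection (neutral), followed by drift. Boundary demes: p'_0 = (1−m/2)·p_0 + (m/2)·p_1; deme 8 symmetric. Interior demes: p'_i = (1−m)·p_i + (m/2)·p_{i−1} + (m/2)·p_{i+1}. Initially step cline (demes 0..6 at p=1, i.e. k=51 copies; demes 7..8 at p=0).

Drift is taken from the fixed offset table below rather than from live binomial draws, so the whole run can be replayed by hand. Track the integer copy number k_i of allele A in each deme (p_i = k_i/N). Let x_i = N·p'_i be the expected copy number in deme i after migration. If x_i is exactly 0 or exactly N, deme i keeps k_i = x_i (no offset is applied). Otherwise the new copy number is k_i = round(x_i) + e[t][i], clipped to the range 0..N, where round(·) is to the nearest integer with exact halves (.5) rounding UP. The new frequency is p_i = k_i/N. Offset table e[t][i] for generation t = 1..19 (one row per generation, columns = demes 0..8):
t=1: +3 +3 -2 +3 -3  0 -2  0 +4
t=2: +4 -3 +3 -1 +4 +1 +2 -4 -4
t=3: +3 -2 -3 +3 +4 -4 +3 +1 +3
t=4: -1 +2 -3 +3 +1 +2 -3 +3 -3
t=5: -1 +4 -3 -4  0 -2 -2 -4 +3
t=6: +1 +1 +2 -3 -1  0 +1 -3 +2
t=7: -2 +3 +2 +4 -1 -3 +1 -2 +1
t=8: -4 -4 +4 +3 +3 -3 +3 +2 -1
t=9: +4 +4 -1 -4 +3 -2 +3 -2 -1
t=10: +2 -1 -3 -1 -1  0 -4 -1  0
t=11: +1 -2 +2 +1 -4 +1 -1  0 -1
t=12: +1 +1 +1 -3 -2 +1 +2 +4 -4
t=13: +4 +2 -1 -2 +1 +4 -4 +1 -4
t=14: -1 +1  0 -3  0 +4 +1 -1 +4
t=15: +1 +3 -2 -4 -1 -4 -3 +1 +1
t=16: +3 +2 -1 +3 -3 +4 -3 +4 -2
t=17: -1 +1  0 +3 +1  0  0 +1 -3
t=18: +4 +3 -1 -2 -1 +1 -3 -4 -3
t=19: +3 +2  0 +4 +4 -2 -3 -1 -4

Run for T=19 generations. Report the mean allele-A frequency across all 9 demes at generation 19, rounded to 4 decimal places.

0.6863

t=0: k=[51 51 51 51 51 51 51 0 0]
t=1: x=[51.0000 51.0000 51.0000 51.0000 51.0000 51.0000 46.4100 4.5900 0.0000] k=[51 51 51 51 51 51 44 5 0]
t=2: x=[51.0000 51.0000 51.0000 51.0000 51.0000 50.3700 41.1200 8.0600 0.4500] k=[51 51 51 51 51 51 43 4 0]
t=3: x=[51.0000 51.0000 51.0000 51.0000 51.0000 50.2800 40.2100 7.1500 0.3600] k=[51 51 51 51 51 46 43 8 3]
t=4: x=[51.0000 51.0000 51.0000 51.0000 50.5500 46.1800 40.1200 10.7000 3.4500] k=[51 51 51 51 51 48 37 14 0]
t=5: x=[51.0000 51.0000 51.0000 51.0000 50.7300 47.2800 35.9200 14.8100 1.2600] k=[51 51 51 51 51 45 34 11 4]
t=6: x=[51.0000 51.0000 51.0000 51.0000 50.4600 44.5500 32.9200 12.4400 4.6300] k=[51 51 51 51 49 45 34 9 7]
t=7: x=[51.0000 51.0000 51.0000 50.8200 48.8200 44.3700 32.7400 11.0700 7.1800] k=[51 51 51 51 48 41 34 9 8]
t=8: x=[51.0000 51.0000 51.0000 50.7300 47.6400 41.0000 32.3800 11.1600 8.0900] k=[51 51 51 51 51 38 35 13 7]
t=9: x=[51.0000 51.0000 51.0000 51.0000 49.8300 38.9000 33.2900 14.4400 7.5400] k=[51 51 51 51 51 37 36 12 7]
t=10: x=[51.0000 51.0000 51.0000 51.0000 49.7400 38.1700 33.9300 13.7100 7.4500] k=[51 51 51 51 49 38 30 13 7]
t=11: x=[51.0000 51.0000 51.0000 50.8200 48.1900 38.2700 29.1900 13.9900 7.5400] k=[51 51 51 51 44 39 28 14 7]
t=12: x=[51.0000 51.0000 51.0000 50.3700 44.1800 38.4600 27.7300 14.6300 7.6300] k=[51 51 51 47 42 39 30 19 4]
t=13: x=[51.0000 51.0000 50.6400 46.9100 42.1800 38.4600 29.8200 18.6400 5.3500] k=[51 51 50 45 43 42 26 20 1]
t=14: x=[51.0000 50.9100 49.6400 45.2700 43.0900 40.6500 26.9000 18.8300 2.7100] k=[51 51 50 42 43 45 28 18 7]
t=15: x=[51.0000 50.9100 49.3700 42.8100 43.0900 43.2900 28.6300 17.9100 7.9900] k=[51 51 47 39 42 39 26 19 9]
t=16: x=[51.0000 50.6400 46.6400 39.9900 41.4600 38.1000 26.5400 18.7300 9.9000] k=[51 51 46 43 38 42 24 23 8]
t=17: x=[51.0000 50.5500 46.1800 42.8200 38.8100 40.0200 25.5300 21.7400 9.3500] k=[51 51 46 46 40 40 26 23 6]
t=18: x=[51.0000 50.5500 46.4500 45.4600 40.5400 38.7400 26.9900 21.7400 7.5300] k=[51 51 45 43 40 40 24 18 5]
t=19: x=[51.0000 50.4600 45.3600 42.9100 40.2700 38.5600 24.9000 17.3700 6.1700] k=[51 51 45 47 44 37 22 16 2]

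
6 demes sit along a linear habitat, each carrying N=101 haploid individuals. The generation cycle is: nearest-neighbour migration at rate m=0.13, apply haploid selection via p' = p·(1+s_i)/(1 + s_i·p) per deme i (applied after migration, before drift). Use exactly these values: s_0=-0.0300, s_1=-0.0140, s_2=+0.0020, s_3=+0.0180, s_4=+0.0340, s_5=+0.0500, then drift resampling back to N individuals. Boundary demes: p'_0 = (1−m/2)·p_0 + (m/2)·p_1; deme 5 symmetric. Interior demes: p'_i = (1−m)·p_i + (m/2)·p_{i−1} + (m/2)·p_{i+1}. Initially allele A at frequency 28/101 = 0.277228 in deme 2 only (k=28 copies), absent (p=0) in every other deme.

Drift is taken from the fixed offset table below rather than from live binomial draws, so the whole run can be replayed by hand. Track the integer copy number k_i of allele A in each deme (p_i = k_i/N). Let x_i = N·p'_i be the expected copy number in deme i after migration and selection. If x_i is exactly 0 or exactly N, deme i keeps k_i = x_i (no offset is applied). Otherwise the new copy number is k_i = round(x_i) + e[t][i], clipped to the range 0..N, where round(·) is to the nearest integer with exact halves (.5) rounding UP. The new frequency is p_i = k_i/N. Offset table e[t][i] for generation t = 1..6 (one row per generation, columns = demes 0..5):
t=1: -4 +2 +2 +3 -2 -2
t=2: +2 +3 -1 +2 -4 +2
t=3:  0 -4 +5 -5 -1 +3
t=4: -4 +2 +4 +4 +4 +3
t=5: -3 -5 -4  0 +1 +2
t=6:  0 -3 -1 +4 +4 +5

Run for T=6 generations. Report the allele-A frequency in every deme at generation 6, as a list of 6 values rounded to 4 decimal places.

t=0: k=[0 0 28 0 0 0]
t=1: x=[0.0000 1.7950 24.3970 1.8522 0.0000 0.0000] k=[0 4 26 5 0 0]
t=2: x=[0.2522 5.1013 23.2407 6.1421 0.3360 0.0000] k=[2 8 22 8 0 0]
t=3: x=[2.3199 8.4107 20.2123 8.5283 0.5376 0.0000] k=[2 4 25 4 0 0]
t=4: x=[2.0674 5.1655 22.3047 5.1922 0.2688 0.0000] k=[0 7 26 9 4 0]
t=5: x=[0.4414 7.6794 23.6962 9.9387 4.1975 0.2730] k=[0 3 20 10 5 2]
t=6: x=[0.1892 3.8574 18.2749 10.4915 5.2953 2.3022] k=[0 1 17 14 9 7]

[0.0000, 0.0099, 0.1683, 0.1386, 0.0891, 0.0693]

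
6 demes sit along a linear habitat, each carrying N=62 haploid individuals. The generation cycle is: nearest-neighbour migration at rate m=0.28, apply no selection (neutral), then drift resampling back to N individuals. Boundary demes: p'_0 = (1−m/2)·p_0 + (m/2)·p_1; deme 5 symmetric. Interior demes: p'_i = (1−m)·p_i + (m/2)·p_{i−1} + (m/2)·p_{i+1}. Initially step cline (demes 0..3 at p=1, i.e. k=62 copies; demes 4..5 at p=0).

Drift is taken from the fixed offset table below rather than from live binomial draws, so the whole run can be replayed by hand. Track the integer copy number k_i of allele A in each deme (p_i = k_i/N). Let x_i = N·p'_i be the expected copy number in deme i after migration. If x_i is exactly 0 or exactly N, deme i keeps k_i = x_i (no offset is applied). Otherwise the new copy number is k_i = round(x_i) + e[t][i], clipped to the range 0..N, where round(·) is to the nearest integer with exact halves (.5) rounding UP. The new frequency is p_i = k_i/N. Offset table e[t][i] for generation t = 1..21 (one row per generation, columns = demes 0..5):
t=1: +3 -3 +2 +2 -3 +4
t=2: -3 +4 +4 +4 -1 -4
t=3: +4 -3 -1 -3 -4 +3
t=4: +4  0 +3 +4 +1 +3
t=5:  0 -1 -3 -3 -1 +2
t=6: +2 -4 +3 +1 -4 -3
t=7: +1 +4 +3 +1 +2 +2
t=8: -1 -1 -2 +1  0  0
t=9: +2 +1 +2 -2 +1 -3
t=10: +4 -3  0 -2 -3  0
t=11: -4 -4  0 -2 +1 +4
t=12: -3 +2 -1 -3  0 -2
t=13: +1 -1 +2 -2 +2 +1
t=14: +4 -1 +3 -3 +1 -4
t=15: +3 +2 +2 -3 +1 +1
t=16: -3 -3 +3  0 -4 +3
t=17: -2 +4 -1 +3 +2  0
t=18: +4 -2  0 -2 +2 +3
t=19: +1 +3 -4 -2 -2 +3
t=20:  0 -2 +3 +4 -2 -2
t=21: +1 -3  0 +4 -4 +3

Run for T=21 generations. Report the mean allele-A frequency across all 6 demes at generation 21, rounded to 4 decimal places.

t=0: k=[62 62 62 62 0 0]
t=1: x=[62.0000 62.0000 62.0000 53.3200 8.6800 0.0000] k=[62 62 62 55 6 0]
t=2: x=[62.0000 62.0000 61.0200 49.1200 12.0200 0.8400] k=[62 62 62 53 11 0]
t=3: x=[62.0000 62.0000 60.7400 48.3800 15.3400 1.5400] k=[62 62 60 45 11 5]
t=4: x=[62.0000 61.7200 58.1800 42.3400 14.9200 5.8400] k=[62 62 61 46 16 9]
t=5: x=[62.0000 61.8600 59.0400 43.9000 19.2200 9.9800] k=[62 61 56 41 18 12]
t=6: x=[61.8600 60.4400 54.6000 39.8800 20.3800 12.8400] k=[62 56 58 41 16 10]
t=7: x=[61.1600 57.1200 55.3400 39.8800 18.6600 10.8400] k=[62 61 58 41 21 13]
t=8: x=[61.8600 60.7200 56.0400 40.5800 22.6800 14.1200] k=[61 60 54 42 23 14]
t=9: x=[60.8600 59.3000 53.1600 41.0200 24.4000 15.2600] k=[62 60 55 39 25 12]
t=10: x=[61.7200 59.5800 53.4600 39.2800 25.1400 13.8200] k=[62 57 53 37 22 14]
t=11: x=[61.3000 57.1400 51.3200 37.1400 22.9800 15.1200] k=[57 53 51 35 24 19]
t=12: x=[56.4400 53.2800 49.0400 35.7000 24.8400 19.7000] k=[53 55 48 33 25 18]
t=13: x=[53.2800 53.7400 46.8800 33.9800 25.1400 18.9800] k=[54 53 49 32 27 20]
t=14: x=[53.8600 52.5800 47.1800 33.6800 26.7200 20.9800] k=[58 52 50 31 28 17]
t=15: x=[57.1600 52.5600 47.6200 33.2400 26.8800 18.5400] k=[60 55 50 30 28 20]
t=16: x=[59.3000 55.0000 47.9000 32.5200 27.1600 21.1200] k=[56 52 51 33 23 24]
t=17: x=[55.4400 52.4200 48.6200 34.1200 24.5400 23.8600] k=[53 56 48 37 27 24]
t=18: x=[53.4200 54.4600 47.5800 37.1400 27.9800 24.4200] k=[57 52 48 35 30 27]
t=19: x=[56.3000 52.1400 46.7400 36.1200 30.2800 27.4200] k=[57 55 43 34 28 30]
t=20: x=[56.7200 53.6000 43.4200 34.4200 29.1200 29.7200] k=[57 52 46 38 27 28]
t=21: x=[56.3000 51.8600 45.7200 37.5800 28.6800 27.8600] k=[57 49 46 42 25 31]

0.6720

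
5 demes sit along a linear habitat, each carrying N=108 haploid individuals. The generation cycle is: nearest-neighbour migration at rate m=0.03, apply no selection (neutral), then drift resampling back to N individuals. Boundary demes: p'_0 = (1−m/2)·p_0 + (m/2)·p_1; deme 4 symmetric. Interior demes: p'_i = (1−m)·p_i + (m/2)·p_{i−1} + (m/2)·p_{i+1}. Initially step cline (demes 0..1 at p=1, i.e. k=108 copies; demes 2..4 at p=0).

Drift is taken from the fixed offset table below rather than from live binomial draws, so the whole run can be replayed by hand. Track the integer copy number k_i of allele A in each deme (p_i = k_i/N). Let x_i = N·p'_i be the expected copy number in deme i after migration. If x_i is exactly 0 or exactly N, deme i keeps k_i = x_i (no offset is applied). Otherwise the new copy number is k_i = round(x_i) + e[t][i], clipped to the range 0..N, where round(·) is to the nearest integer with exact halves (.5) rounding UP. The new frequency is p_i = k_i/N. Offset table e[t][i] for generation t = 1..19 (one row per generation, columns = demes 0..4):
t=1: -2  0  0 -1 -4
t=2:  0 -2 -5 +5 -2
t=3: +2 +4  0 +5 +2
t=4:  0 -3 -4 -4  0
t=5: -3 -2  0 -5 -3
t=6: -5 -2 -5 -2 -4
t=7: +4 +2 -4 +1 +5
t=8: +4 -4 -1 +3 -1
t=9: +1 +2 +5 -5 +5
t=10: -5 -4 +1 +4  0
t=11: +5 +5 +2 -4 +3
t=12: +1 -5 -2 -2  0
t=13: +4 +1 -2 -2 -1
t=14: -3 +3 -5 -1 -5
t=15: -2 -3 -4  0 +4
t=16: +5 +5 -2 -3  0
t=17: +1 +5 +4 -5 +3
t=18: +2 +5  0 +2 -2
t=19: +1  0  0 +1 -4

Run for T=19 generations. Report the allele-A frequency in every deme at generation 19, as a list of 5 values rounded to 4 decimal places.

t=0: k=[108 108 0 0 0]
t=1: x=[108.0000 106.3800 1.6200 0.0000 0.0000] k=[108 106 2 0 0]
t=2: x=[107.9700 104.4700 3.5300 0.0300 0.0000] k=[108 102 0 5 0]
t=3: x=[107.9100 100.5600 1.6050 4.8500 0.0750] k=[108 105 2 10 2]
t=4: x=[107.9550 103.5000 3.6650 9.7600 2.1200] k=[108 101 0 6 2]
t=5: x=[107.8950 99.5900 1.6050 5.8500 2.0600] k=[105 98 2 1 0]
t=6: x=[104.8950 96.6650 3.4250 1.0000 0.0150] k=[100 95 0 0 0]
t=7: x=[99.9250 93.6500 1.4250 0.0000 0.0000] k=[104 96 0 0 0]
t=8: x=[103.8800 94.6800 1.4400 0.0000 0.0000] k=[108 91 0 0 0]
t=9: x=[107.7450 89.8900 1.3650 0.0000 0.0000] k=[108 92 6 0 0]
t=10: x=[107.7600 90.9500 7.2000 0.0900 0.0000] k=[103 87 8 4 0]
t=11: x=[102.7600 86.0550 9.1250 4.0000 0.0600] k=[108 91 11 0 3]
t=12: x=[107.7450 90.0550 12.0350 0.2100 2.9550] k=[108 85 10 0 3]
t=13: x=[107.6550 84.2200 10.9750 0.1950 2.9550] k=[108 85 9 0 2]
t=14: x=[107.6550 84.2050 10.0050 0.1650 1.9700] k=[105 87 5 0 0]
t=15: x=[104.7300 86.0400 6.1550 0.0750 0.0000] k=[103 83 2 0 0]
t=16: x=[102.7000 82.0850 3.1850 0.0300 0.0000] k=[108 87 1 0 0]
t=17: x=[107.6850 86.0250 2.2750 0.0150 0.0000] k=[108 91 6 0 0]
t=18: x=[107.7450 89.9800 7.1850 0.0900 0.0000] k=[108 95 7 2 0]
t=19: x=[107.8050 93.8750 8.2450 2.0450 0.0300] k=[108 94 8 3 0]

[1.0000, 0.8704, 0.0741, 0.0278, 0.0000]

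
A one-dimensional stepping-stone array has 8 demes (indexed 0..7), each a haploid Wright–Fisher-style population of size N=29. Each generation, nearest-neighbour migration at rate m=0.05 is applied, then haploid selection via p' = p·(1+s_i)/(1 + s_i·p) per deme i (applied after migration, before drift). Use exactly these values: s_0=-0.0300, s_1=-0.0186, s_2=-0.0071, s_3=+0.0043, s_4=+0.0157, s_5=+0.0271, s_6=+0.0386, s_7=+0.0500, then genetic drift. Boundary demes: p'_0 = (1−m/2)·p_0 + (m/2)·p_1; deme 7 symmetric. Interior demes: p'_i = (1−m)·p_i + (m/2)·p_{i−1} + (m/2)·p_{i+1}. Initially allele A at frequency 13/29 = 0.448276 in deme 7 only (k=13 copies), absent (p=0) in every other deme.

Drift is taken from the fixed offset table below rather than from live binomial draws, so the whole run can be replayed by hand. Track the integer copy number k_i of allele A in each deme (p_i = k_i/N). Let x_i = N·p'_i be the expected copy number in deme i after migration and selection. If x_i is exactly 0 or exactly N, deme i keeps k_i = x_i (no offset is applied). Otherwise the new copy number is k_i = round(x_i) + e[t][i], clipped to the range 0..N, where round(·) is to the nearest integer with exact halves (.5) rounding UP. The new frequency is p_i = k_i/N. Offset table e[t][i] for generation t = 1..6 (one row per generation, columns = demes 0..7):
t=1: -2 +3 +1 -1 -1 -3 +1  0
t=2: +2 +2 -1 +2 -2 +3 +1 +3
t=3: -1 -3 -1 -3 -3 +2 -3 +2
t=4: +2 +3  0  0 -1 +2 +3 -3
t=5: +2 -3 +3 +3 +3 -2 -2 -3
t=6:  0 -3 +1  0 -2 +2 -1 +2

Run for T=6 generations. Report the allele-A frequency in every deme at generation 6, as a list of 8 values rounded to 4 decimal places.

t=0: k=[0 0 0 0 0 0 0 13]
t=1: x=[0.0000 0.0000 0.0000 0.0000 0.0000 0.0000 0.3374 13.0241] k=[0 0 0 0 0 0 1 13]
t=2: x=[0.0000 0.0000 0.0000 0.0000 0.0000 0.0257 1.3220 13.0493] k=[0 0 0 0 0 3 2 16]
t=3: x=[0.0000 0.0000 0.0000 0.0000 0.0762 2.9705 2.4589 16.0008] k=[0 0 0 0 0 5 0 18]
t=4: x=[0.0000 0.0000 0.0000 0.0000 0.1270 4.8572 0.5967 17.8863] k=[0 0 0 0 0 7 4 15]
t=5: x=[0.0000 0.0000 0.0000 0.0000 0.1777 6.8895 4.4919 15.0784] k=[0 0 0 0 3 5 2 12]
t=6: x=[0.0000 0.0000 0.0000 0.0753 3.0168 4.9844 2.4073 12.0925] k=[0 0 0 0 1 7 1 14]

[0.0000, 0.0000, 0.0000, 0.0000, 0.0345, 0.2414, 0.0345, 0.4828]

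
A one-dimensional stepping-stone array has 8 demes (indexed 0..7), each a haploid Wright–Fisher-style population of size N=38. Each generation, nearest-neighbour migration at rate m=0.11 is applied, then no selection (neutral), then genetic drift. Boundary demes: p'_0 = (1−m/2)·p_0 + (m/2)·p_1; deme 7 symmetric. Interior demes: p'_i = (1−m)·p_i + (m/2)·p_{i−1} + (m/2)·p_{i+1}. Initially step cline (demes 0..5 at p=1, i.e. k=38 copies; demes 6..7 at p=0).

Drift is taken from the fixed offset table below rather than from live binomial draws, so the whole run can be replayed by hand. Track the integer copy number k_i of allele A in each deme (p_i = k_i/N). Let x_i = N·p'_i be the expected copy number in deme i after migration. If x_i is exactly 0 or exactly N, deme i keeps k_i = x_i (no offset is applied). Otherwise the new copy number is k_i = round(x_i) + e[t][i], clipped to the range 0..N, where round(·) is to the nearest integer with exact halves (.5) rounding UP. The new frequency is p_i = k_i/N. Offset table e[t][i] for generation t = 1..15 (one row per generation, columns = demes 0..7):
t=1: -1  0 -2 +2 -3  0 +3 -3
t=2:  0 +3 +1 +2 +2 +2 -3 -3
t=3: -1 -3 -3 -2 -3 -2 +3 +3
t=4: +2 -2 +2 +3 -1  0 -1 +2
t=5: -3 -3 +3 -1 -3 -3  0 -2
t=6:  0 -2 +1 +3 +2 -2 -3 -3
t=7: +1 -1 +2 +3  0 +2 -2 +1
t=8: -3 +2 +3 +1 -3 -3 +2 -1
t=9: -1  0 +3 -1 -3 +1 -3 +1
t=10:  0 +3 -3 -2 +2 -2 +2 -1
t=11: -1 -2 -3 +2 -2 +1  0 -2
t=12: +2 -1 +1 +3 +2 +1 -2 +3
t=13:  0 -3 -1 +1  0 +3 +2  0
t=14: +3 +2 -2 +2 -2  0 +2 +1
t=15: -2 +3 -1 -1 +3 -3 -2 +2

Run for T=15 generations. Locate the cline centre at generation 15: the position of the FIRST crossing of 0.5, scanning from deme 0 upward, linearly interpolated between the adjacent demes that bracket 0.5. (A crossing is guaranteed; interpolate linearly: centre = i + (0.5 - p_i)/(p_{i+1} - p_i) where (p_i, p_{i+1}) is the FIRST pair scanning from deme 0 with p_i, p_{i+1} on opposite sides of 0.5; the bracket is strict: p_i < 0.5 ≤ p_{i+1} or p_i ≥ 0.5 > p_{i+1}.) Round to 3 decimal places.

t=0: k=[38 38 38 38 38 38 0 0]
t=1: x=[38.0000 38.0000 38.0000 38.0000 38.0000 35.9100 2.0900 0.0000] k=[38 38 38 38 38 36 5 0]
t=2: x=[38.0000 38.0000 38.0000 38.0000 37.8900 34.4050 6.4300 0.2750] k=[38 38 38 38 38 36 3 0]
t=3: x=[38.0000 38.0000 38.0000 38.0000 37.8900 34.2950 4.6500 0.1650] k=[38 38 38 38 35 32 8 3]
t=4: x=[38.0000 38.0000 38.0000 37.8350 35.0000 30.8450 9.0450 3.2750] k=[38 38 38 38 34 31 8 5]
t=5: x=[38.0000 38.0000 38.0000 37.7800 34.0550 29.9000 9.1000 5.1650] k=[38 38 38 37 31 27 9 3]
t=6: x=[38.0000 38.0000 37.9450 36.7250 31.1100 26.2300 9.6600 3.3300] k=[38 38 38 38 33 24 7 0]
t=7: x=[38.0000 38.0000 38.0000 37.7250 32.7800 23.5600 7.5500 0.3850] k=[38 38 38 38 33 26 6 1]
t=8: x=[38.0000 38.0000 38.0000 37.7250 32.8900 25.2850 6.8250 1.2750] k=[38 38 38 38 30 22 9 0]
t=9: x=[38.0000 38.0000 38.0000 37.5600 30.0000 21.7250 9.2200 0.4950] k=[38 38 38 37 27 23 6 1]
t=10: x=[38.0000 38.0000 37.9450 36.5050 27.3300 22.2850 6.6600 1.2750] k=[38 38 35 35 29 20 9 0]
t=11: x=[38.0000 37.8350 35.1650 34.6700 28.8350 19.8900 9.1100 0.4950] k=[38 36 32 37 27 21 9 0]
t=12: x=[37.8900 35.8900 32.4950 36.1750 27.2200 20.6700 9.1650 0.4950] k=[38 35 33 38 29 22 7 3]
t=13: x=[37.8350 35.0550 33.3850 37.2300 29.1100 21.5600 7.6050 3.2200] k=[38 32 32 38 29 25 10 3]
t=14: x=[37.6700 32.3300 32.3300 37.1750 29.2750 24.3950 10.4400 3.3850] k=[38 34 30 38 27 24 12 4]
t=15: x=[37.7800 34.0000 30.6600 36.9550 27.4400 23.5050 12.2200 4.4400] k=[36 37 30 36 30 21 10 6]

5.182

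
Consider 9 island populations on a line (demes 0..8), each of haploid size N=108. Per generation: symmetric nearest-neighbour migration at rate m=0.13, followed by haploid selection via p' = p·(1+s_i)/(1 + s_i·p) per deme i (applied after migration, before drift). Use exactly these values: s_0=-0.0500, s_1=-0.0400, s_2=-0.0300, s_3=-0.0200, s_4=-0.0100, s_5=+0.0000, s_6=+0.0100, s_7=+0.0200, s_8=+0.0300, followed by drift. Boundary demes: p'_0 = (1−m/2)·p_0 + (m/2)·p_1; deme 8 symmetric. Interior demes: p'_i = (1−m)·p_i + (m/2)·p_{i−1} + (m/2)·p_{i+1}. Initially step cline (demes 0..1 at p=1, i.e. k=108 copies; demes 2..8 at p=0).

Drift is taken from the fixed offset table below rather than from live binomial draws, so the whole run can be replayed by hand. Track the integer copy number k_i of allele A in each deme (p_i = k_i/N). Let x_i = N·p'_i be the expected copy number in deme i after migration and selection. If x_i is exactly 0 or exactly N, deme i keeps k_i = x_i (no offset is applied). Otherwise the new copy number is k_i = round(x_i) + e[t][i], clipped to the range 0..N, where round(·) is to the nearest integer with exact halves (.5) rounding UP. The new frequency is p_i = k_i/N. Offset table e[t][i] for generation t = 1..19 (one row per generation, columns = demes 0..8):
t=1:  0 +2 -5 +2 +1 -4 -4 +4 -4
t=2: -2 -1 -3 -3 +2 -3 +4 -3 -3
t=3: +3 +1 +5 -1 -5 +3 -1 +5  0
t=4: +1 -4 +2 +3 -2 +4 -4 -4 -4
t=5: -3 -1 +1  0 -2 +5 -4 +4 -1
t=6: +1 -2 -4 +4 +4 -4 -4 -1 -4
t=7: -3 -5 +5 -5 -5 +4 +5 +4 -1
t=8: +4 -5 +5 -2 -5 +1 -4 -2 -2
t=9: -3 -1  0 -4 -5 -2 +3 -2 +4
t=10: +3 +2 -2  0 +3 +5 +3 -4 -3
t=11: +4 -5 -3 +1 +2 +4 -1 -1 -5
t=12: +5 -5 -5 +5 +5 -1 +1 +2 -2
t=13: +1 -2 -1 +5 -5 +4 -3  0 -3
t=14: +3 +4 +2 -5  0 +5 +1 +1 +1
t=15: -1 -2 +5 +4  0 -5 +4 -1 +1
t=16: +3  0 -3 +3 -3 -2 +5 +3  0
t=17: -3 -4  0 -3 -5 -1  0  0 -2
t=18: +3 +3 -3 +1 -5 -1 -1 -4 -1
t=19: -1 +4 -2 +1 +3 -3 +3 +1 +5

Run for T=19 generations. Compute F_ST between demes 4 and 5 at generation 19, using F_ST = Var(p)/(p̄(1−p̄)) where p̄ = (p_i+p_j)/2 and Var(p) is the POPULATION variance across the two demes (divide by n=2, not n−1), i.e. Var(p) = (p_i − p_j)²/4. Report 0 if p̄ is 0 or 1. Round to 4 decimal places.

t=0: k=[108 108 0 0 0 0 0 0 0]
t=1: x=[108.0000 100.7073 6.8227 0.0000 0.0000 0.0000 0.0000 0.0000 0.0000] k=[108 103 2 0 0 0 0 0 0]
t=2: x=[107.6579 96.3422 8.2012 0.1274 0.0000 0.0000 0.0000 0.0000 0.0000] k=[106 95 5 0 0 0 0 0 0]
t=3: x=[105.1459 89.2406 10.2392 0.3185 0.0000 0.0000 0.0000 0.0000 0.0000] k=[108 90 15 0 0 0 0 0 0]
t=4: x=[106.7691 85.5784 18.4298 0.9557 0.0000 0.0000 0.0000 0.0000 0.0000] k=[108 82 20 4 0 0 0 0 0]
t=5: x=[106.2225 78.7984 22.4436 4.6886 0.2574 0.0000 0.0000 0.0000 0.0000] k=[103 78 23 5 0 0 0 0 0]
t=6: x=[101.0488 75.1240 24.8180 5.7343 0.3218 0.0000 0.0000 0.0000 0.0000] k=[102 73 21 10 4 0 0 0 0]
t=7: x=[99.7318 70.5122 23.1069 10.1379 4.0903 0.2600 0.0000 0.0000 0.0000] k=[97 66 28 5 0 4 0 0 0]
t=8: x=[94.3863 64.4887 28.3338 6.0535 0.5792 3.4800 0.2626 0.0000 0.0000] k=[98 59 33 4 0 4 0 0 0]
t=9: x=[94.8854 58.7535 32.1135 5.5182 0.5148 3.4800 0.2626 0.0000 0.0000] k=[92 58 32 2 0 1 3 0 0]
t=10: x=[89.0002 57.4238 31.0617 3.7463 0.1931 1.0650 2.7011 0.1989 0.0000] k=[92 59 29 4 3 6 6 0 0]
t=11: x=[89.0674 58.1010 28.6789 5.4544 3.2284 5.8050 5.6632 0.3978 0.0000] k=[93 53 26 6 5 10 5 0 0]
t=12: x=[89.6312 52.7430 25.8513 7.0998 5.3388 9.3500 5.0477 0.3315 0.0000] k=[95 48 21 12 10 8 6 2 0]
t=13: x=[91.2312 48.2082 21.6382 12.2341 9.9092 8.0000 5.9255 2.1717 0.1339] k=[92 46 21 17 5 12 3 2 0]
t=14: x=[88.1938 46.2823 21.8297 16.1998 6.1762 10.9600 3.5540 1.9730 0.1339] k=[91 50 24 11 6 16 5 3 1]
t=15: x=[87.4965 49.8777 24.2671 11.3137 6.9097 14.6350 5.6379 3.0583 1.1635] k=[86 48 29 15 7 10 10 2 2]
t=16: x=[82.5456 48.1435 28.6789 15.1253 7.6433 9.8050 9.5664 2.5692 2.0589] k=[86 48 26 18 5 8 15 6 2]
t=17: x=[82.5456 47.9493 26.2993 17.3784 5.9829 8.2600 14.0814 6.4440 2.3263] k=[80 44 26 14 1 7 14 6 0]
t=18: x=[76.5285 44.1010 25.7873 13.6916 2.2131 7.0650 13.1394 6.2455 0.4017] k=[80 47 23 15 0 6 12 2 0]
t=19: x=[76.7278 46.5011 23.4756 14.2926 1.3515 6.0000 11.0584 2.5692 0.1339] k=[76 51 21 15 4 3 14 4 5]

0.0007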